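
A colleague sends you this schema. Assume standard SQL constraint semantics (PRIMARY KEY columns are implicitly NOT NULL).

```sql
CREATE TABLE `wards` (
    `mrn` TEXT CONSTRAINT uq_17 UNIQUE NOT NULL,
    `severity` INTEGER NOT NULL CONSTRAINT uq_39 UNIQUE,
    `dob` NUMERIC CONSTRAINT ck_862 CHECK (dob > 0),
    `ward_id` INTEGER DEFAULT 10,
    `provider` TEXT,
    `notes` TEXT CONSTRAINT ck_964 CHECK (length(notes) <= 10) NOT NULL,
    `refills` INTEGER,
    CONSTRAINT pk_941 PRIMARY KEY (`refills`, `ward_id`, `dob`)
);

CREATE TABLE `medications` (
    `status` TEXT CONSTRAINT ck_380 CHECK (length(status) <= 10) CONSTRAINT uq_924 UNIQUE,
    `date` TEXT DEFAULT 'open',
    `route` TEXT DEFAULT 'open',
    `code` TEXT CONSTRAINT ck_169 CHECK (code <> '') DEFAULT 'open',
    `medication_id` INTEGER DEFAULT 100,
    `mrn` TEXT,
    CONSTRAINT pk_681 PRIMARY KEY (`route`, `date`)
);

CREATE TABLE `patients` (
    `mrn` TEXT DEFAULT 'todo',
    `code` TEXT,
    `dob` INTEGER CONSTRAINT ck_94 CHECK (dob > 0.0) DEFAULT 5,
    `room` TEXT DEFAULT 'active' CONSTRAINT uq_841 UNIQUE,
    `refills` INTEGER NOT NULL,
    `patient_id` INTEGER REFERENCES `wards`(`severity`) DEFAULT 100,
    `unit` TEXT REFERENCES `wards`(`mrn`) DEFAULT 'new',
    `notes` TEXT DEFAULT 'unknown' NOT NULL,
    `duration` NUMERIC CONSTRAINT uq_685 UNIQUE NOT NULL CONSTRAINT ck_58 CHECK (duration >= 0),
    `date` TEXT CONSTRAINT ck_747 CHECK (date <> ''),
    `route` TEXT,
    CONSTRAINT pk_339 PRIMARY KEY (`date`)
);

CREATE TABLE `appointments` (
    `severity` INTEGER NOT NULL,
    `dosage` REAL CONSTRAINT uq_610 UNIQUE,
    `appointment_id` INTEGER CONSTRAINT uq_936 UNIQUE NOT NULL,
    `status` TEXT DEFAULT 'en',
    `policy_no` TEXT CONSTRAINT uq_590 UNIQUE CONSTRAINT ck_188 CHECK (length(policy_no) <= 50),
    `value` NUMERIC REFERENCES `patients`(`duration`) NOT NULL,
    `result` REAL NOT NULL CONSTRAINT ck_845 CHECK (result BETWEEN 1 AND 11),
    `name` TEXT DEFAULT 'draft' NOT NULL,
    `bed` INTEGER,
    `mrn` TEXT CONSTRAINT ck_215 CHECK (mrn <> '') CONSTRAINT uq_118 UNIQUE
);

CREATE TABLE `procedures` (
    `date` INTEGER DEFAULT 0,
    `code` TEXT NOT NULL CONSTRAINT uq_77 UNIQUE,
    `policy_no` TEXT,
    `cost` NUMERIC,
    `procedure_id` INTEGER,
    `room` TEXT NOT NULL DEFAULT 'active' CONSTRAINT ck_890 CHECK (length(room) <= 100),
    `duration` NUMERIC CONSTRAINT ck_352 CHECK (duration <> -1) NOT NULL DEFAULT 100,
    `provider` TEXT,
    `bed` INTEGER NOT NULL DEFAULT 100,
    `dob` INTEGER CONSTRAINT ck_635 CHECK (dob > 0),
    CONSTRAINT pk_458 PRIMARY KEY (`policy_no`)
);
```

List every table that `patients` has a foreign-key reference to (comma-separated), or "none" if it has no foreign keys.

wards

- patient_id REFERENCES wards(severity).
- unit REFERENCES wards(mrn).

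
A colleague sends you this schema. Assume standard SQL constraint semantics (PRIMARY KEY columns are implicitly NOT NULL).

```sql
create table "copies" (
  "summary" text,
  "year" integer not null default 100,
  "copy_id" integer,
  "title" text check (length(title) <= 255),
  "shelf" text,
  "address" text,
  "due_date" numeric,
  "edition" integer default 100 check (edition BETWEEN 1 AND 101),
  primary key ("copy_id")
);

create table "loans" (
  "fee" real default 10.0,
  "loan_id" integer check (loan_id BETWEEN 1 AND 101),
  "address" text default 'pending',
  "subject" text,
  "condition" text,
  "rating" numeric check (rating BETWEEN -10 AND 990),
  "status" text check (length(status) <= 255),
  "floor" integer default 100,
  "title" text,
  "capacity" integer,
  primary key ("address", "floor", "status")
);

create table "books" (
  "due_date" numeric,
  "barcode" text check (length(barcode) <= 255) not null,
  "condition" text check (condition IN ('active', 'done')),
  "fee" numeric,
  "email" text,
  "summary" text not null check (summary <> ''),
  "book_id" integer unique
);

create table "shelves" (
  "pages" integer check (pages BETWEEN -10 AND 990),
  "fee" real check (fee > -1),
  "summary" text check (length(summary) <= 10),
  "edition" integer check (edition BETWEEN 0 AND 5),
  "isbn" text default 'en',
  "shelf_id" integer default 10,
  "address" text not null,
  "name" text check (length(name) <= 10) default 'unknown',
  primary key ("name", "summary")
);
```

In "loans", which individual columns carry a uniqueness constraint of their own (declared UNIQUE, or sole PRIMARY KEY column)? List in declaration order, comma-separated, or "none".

none

- fee: no UNIQUE or single-column PK constraint.
- loan_id: no UNIQUE or single-column PK constraint.
- address: part of a composite PRIMARY KEY — only the tuple is unique, not this column on its own.
- subject: no UNIQUE or single-column PK constraint.
- condition: no UNIQUE or single-column PK constraint.
- rating: no UNIQUE or single-column PK constraint.
- status: part of a composite PRIMARY KEY — only the tuple is unique, not this column on its own.
- floor: part of a composite PRIMARY KEY — only the tuple is unique, not this column on its own.
- title: no UNIQUE or single-column PK constraint.
- capacity: no UNIQUE or single-column PK constraint.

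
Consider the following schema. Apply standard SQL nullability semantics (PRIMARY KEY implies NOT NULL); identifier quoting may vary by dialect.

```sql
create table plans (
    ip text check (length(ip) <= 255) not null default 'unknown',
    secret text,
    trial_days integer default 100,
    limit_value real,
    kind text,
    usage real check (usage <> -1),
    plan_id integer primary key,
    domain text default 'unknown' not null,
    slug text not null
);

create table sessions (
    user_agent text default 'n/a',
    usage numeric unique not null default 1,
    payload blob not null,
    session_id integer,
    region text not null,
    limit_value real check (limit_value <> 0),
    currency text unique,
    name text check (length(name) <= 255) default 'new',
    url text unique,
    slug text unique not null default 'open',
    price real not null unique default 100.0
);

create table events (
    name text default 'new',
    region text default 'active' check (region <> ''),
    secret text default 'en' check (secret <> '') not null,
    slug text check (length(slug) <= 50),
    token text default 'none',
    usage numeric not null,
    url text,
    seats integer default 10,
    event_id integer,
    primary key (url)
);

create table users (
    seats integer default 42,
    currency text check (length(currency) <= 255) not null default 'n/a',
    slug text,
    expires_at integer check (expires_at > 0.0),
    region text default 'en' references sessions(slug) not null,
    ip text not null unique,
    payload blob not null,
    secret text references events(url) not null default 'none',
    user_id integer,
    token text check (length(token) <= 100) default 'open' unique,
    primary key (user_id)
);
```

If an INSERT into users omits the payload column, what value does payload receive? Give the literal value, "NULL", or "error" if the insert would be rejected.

payload has no DEFAULT clause.
Omitting it would insert NULL, but it is declared NOT NULL, so the INSERT fails.

error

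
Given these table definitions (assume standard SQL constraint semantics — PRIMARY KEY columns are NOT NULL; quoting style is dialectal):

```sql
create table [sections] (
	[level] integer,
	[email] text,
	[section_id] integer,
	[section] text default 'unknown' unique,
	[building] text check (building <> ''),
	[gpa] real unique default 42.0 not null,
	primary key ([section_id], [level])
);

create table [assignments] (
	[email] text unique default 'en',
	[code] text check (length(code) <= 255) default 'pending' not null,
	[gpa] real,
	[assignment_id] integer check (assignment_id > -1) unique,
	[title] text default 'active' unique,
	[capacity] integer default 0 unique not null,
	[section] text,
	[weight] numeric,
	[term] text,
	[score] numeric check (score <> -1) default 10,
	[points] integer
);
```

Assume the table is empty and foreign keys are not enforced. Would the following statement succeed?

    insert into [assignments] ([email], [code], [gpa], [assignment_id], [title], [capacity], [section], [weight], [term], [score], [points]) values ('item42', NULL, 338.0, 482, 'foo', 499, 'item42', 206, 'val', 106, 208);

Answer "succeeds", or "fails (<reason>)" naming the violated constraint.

fails (NOT NULL on code)

code is explicitly set to NULL, but code is declared NOT NULL.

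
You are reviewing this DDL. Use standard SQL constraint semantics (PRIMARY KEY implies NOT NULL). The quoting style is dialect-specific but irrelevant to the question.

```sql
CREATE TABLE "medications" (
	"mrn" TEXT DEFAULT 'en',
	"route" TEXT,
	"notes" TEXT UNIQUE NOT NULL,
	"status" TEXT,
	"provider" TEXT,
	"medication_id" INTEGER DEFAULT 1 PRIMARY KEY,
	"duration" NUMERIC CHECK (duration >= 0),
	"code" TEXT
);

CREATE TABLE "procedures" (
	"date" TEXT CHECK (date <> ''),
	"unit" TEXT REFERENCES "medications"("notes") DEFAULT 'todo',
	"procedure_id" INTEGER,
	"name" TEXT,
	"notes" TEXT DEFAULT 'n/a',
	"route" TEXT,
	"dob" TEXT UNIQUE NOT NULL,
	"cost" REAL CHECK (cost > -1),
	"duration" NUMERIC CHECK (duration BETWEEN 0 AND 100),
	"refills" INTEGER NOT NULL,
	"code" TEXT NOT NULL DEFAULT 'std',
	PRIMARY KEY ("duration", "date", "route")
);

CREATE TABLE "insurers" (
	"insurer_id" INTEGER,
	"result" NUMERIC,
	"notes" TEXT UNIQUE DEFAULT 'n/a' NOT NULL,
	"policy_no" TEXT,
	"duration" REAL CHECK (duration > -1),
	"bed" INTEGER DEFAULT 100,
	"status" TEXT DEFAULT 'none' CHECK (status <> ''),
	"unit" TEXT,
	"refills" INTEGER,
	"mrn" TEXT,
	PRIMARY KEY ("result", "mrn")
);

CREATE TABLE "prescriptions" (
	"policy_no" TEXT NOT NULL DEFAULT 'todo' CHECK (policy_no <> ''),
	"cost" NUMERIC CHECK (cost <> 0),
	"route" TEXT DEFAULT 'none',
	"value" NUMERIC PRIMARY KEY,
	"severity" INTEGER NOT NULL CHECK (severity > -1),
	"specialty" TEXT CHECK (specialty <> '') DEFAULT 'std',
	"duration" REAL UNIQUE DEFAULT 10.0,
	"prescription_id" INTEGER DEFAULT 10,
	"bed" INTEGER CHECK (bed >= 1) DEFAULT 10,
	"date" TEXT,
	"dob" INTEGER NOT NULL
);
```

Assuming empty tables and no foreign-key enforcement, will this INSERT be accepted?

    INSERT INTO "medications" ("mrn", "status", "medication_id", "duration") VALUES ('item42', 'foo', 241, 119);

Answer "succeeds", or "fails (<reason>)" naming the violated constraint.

fails (NOT NULL on notes)

notes is omitted from the column list and has no DEFAULT, so it would receive NULL.
But notes is declared NOT NULL.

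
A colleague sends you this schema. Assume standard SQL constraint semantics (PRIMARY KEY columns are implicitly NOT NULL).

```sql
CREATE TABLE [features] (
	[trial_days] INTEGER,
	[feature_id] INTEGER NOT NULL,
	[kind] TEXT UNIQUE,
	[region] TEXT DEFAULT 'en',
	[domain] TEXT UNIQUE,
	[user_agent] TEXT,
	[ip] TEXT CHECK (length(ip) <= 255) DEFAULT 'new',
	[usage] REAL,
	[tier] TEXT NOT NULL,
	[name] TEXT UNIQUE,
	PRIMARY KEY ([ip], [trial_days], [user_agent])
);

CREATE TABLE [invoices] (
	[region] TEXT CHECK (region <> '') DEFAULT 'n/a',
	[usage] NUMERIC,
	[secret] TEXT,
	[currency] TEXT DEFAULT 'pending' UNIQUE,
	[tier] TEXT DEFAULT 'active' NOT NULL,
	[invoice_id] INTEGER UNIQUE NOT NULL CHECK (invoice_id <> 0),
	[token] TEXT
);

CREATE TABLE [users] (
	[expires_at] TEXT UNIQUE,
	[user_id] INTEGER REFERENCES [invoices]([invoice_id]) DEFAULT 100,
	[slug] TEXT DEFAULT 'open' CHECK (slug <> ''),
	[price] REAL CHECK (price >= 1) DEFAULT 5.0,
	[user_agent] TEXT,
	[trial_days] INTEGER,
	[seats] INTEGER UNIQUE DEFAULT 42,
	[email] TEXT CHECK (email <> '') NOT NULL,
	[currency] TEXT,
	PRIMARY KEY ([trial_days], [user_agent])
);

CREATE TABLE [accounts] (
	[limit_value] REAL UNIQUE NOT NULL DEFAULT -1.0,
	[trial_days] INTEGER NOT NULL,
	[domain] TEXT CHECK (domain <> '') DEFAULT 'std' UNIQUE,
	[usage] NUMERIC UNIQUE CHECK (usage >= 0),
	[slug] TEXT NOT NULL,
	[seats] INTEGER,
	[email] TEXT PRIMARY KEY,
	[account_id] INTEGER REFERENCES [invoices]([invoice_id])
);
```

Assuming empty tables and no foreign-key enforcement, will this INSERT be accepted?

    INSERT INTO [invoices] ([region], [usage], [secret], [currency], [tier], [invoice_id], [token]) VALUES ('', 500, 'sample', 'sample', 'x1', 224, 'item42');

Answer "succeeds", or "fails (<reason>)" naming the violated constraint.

The value '' for region violates CHECK (region <> '').

fails (CHECK on region)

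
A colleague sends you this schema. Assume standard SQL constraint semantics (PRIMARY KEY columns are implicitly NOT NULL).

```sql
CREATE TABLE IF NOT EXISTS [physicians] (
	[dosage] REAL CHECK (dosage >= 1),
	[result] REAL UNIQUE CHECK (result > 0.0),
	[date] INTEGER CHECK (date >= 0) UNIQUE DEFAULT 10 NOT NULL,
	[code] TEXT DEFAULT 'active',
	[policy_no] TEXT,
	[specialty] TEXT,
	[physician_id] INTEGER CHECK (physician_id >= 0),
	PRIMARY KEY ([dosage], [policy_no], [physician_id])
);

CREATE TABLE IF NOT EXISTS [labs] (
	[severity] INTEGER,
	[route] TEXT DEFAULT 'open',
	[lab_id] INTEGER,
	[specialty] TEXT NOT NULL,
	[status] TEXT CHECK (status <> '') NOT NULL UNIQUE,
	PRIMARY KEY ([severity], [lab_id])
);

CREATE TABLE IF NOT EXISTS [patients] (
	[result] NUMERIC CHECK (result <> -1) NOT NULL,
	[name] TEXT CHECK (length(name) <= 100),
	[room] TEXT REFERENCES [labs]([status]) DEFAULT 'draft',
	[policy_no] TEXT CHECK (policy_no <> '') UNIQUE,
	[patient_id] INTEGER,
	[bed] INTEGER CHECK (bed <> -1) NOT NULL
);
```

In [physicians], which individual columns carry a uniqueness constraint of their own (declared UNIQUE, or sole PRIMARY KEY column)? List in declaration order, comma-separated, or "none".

- dosage: part of a composite PRIMARY KEY — only the tuple is unique, not this column on its own.
- result: declared UNIQUE → unique.
- date: declared UNIQUE → unique.
- code: no UNIQUE or single-column PK constraint.
- policy_no: part of a composite PRIMARY KEY — only the tuple is unique, not this column on its own.
- specialty: no UNIQUE or single-column PK constraint.
- physician_id: part of a composite PRIMARY KEY — only the tuple is unique, not this column on its own.

result, date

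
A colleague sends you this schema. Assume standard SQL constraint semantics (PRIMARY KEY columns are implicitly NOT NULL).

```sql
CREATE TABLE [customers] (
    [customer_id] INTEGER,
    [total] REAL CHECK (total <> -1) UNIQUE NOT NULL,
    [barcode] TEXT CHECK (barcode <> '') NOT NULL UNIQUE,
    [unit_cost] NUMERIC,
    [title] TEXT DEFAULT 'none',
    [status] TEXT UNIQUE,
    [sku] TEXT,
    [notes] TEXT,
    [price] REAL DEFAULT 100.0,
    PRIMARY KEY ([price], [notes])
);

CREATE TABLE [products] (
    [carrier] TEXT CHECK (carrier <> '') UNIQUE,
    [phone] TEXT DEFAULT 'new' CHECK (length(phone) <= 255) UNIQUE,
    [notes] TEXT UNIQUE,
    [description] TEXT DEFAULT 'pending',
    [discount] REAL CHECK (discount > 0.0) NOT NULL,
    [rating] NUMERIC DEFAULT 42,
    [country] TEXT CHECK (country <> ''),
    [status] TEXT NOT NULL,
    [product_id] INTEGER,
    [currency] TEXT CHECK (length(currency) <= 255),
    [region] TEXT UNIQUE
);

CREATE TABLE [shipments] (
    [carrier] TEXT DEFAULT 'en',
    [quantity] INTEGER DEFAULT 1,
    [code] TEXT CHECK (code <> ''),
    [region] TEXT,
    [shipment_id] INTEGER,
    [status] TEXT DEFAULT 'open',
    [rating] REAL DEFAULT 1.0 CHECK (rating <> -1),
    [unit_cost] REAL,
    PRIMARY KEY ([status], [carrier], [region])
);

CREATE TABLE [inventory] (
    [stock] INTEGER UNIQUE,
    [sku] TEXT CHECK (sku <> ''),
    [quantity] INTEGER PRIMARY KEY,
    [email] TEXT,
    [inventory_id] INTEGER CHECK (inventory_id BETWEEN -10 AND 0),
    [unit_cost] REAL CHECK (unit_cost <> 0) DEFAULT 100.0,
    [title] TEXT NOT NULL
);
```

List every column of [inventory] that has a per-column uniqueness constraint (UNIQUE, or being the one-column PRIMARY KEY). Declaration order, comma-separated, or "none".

stock, quantity

- stock: declared UNIQUE → unique.
- sku: no UNIQUE or single-column PK constraint.
- quantity: single-column PRIMARY KEY → unique.
- email: no UNIQUE or single-column PK constraint.
- inventory_id: no UNIQUE or single-column PK constraint.
- unit_cost: no UNIQUE or single-column PK constraint.
- title: no UNIQUE or single-column PK constraint.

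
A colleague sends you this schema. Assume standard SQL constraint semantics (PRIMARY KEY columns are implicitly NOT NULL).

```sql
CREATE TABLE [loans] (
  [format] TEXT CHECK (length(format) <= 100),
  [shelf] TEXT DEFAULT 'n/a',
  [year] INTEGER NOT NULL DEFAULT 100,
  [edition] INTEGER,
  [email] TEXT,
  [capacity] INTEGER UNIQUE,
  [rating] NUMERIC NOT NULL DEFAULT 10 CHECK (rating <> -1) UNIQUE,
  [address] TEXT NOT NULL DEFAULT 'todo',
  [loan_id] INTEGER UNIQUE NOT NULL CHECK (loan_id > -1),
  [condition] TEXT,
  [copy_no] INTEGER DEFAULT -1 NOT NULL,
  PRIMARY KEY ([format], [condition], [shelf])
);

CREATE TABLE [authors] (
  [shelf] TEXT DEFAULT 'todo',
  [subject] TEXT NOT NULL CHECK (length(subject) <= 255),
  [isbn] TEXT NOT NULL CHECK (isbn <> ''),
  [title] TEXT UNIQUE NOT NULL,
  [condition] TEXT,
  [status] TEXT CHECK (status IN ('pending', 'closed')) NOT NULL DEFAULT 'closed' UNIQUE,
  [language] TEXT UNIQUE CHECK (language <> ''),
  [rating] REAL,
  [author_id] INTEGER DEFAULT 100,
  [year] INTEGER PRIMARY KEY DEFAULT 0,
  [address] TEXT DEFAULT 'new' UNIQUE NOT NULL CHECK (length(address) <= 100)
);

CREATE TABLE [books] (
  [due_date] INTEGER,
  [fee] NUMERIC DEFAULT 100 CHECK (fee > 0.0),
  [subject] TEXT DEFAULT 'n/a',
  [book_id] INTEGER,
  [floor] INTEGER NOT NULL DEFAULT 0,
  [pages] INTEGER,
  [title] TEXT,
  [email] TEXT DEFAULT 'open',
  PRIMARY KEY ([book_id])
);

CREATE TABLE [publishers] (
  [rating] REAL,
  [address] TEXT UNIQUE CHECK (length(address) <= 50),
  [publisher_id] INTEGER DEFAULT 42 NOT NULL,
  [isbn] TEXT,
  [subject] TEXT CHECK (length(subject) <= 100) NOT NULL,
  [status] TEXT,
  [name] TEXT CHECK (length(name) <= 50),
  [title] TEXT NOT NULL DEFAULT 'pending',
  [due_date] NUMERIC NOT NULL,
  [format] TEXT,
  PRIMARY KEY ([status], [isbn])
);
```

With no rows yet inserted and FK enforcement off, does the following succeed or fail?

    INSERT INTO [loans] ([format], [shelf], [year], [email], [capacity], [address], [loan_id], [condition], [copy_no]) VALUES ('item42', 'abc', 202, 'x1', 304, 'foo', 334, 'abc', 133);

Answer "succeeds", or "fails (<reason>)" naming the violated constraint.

NOT NULL columns: address is supplied; condition is supplied; copy_no is supplied; format is supplied; loan_id is supplied; rating defaults to 10; shelf is supplied; year is supplied.
CHECK constraints: 'item42' satisfies (length(format) <= 100); 334 satisfies (loan_id > -1).
No constraint is violated.

succeeds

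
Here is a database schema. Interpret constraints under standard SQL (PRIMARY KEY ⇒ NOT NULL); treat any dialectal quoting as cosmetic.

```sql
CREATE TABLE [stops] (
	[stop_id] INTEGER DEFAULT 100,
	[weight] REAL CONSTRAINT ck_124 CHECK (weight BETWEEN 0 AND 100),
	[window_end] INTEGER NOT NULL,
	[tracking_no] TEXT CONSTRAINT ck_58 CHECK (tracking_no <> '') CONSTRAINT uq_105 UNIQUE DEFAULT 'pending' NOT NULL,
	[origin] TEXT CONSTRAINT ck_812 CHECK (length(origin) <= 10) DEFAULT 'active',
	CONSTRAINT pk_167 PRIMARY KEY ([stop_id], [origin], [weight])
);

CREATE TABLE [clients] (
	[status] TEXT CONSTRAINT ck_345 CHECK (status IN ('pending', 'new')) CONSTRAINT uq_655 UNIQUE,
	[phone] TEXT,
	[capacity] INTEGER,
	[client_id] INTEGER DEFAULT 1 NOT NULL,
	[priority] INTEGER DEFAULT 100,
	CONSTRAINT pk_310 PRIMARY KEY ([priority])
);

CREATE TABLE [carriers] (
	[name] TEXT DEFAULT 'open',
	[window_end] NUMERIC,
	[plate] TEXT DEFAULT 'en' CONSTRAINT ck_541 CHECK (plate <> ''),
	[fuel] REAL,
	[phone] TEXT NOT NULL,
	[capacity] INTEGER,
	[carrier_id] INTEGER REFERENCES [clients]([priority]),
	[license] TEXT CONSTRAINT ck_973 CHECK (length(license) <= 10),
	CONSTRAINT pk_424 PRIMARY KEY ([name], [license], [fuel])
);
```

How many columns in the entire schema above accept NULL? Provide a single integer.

stops: 0 nullable (none — PK (stop_id, origin, weight) and explicit NOT NULL columns excluded).
clients: 3 nullable (status, phone, capacity — PK (priority) and explicit NOT NULL columns excluded).
carriers: 4 nullable (window_end, plate, capacity, carrier_id — PK (name, license, fuel) and explicit NOT NULL columns excluded).
Total: 0 + 3 + 4 = 7.

7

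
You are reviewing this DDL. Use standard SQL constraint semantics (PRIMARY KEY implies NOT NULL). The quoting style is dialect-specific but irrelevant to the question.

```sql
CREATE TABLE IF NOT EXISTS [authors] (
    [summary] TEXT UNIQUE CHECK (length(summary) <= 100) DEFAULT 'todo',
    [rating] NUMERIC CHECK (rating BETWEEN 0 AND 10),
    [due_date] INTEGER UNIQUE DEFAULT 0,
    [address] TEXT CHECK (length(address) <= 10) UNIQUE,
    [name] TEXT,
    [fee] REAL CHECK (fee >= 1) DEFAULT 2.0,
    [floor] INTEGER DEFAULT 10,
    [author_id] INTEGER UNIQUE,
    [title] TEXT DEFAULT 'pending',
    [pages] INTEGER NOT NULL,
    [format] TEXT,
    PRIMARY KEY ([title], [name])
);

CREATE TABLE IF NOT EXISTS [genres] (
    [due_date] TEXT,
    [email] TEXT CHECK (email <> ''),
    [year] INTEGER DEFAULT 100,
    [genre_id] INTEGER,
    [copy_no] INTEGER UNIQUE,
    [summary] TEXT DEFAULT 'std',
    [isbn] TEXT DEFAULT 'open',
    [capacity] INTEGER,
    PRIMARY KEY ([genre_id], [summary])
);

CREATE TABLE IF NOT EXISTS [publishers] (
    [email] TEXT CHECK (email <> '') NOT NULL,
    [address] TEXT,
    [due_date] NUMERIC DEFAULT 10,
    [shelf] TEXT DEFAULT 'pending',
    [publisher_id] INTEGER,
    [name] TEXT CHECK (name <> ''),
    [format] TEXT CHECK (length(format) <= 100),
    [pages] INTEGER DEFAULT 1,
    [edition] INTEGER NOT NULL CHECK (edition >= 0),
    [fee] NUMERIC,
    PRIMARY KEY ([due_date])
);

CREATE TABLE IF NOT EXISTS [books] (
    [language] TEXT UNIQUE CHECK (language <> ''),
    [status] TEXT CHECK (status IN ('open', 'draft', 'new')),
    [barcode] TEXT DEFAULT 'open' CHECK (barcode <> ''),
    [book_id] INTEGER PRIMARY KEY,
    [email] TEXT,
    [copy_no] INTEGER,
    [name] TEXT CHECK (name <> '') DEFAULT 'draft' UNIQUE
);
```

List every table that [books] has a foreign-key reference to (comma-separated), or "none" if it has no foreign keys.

none

No column in books has a REFERENCES clause.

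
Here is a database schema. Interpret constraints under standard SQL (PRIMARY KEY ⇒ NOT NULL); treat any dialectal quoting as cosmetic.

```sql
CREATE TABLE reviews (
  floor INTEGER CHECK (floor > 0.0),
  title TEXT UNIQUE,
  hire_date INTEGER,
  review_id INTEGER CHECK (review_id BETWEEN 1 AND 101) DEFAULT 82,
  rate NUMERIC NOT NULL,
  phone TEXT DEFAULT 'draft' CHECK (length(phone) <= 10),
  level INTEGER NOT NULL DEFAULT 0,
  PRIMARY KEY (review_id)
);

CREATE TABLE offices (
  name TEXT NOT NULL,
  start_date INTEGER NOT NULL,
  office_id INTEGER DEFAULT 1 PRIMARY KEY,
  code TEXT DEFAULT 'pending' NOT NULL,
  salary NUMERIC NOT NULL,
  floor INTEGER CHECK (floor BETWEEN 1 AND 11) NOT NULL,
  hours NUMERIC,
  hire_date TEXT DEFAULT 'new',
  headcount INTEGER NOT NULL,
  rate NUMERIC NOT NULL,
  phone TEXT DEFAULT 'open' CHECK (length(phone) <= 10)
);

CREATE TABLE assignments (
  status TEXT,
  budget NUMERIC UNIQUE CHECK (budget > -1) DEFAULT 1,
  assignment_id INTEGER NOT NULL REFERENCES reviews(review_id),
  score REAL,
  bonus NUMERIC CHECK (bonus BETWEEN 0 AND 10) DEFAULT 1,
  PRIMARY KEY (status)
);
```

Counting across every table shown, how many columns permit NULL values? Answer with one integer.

reviews: 4 nullable (floor, title, hire_date, phone — PK (review_id) and explicit NOT NULL columns excluded).
offices: 3 nullable (hours, hire_date, phone — PK (office_id) and explicit NOT NULL columns excluded).
assignments: 3 nullable (budget, score, bonus — PK (status) and explicit NOT NULL columns excluded).
Total: 4 + 3 + 3 = 10.

10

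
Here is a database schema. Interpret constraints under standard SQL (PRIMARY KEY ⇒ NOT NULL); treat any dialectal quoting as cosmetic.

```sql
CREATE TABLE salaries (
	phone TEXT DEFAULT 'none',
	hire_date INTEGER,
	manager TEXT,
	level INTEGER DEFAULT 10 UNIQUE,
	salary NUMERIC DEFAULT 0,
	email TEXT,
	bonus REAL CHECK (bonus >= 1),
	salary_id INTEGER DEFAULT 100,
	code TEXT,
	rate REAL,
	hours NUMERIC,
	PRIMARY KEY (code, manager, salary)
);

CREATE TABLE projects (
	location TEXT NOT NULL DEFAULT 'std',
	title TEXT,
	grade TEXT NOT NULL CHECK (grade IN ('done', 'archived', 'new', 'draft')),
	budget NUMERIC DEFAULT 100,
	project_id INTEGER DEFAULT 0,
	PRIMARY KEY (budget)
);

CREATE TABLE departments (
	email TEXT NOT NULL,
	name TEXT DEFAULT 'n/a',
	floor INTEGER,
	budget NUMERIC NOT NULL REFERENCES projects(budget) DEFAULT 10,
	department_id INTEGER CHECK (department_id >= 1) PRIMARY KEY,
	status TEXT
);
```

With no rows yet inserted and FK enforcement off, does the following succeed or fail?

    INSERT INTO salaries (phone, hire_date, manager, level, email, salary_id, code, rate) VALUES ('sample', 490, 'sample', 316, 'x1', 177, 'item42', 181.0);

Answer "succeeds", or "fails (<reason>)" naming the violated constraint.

succeeds

NOT NULL columns: code is supplied; manager is supplied; salary defaults to 0.
No constraint is violated.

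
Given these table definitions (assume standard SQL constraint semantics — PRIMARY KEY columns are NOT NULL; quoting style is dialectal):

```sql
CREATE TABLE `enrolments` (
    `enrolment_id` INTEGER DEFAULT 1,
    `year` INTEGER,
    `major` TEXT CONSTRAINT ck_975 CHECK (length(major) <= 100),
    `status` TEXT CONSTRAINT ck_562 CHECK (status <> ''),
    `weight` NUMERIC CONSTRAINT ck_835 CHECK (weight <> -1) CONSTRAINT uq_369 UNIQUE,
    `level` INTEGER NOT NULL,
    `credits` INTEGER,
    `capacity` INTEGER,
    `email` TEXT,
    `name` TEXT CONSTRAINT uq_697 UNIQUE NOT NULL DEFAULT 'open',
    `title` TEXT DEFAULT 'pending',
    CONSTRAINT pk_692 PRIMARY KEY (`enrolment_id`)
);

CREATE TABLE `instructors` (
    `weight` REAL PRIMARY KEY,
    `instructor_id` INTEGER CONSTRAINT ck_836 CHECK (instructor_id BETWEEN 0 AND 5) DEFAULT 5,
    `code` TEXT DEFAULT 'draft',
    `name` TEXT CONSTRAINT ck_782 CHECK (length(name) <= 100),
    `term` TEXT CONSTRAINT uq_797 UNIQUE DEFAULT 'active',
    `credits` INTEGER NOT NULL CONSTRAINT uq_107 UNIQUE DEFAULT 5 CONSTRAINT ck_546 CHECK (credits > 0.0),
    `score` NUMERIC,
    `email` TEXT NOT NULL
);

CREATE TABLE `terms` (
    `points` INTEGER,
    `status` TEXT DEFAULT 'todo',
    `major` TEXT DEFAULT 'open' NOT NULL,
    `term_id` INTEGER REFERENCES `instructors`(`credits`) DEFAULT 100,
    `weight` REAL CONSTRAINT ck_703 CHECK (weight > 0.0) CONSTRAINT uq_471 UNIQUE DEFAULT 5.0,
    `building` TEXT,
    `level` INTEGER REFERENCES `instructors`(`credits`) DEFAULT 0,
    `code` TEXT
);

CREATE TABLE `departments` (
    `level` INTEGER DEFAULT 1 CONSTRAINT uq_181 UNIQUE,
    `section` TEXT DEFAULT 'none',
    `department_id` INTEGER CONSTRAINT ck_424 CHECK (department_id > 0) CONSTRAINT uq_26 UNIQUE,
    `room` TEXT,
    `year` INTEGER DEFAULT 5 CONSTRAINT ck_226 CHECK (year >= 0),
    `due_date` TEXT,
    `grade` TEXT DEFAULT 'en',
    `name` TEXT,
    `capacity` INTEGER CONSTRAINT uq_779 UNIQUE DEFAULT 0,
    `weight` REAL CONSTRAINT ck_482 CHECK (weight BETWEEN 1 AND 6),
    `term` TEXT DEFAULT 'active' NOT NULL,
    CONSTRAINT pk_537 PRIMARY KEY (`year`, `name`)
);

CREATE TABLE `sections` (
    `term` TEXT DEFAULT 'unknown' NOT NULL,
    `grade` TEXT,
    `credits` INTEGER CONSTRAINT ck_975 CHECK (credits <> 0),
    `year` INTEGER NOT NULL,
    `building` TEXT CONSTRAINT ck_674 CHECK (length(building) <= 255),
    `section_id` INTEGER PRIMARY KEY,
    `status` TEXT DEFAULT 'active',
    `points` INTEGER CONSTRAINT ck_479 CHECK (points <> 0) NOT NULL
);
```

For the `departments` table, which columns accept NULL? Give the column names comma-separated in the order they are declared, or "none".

- level: UNIQUE does not imply NOT NULL → nullable.
- section: DEFAULT only fills an omitted column; an explicit NULL is still allowed → nullable.
- department_id: CHECK does not forbid NULL (a CHECK constraint passes when its expression is NULL) → nullable.
- room: no NOT NULL constraint applies → nullable.
- year: part of the PRIMARY KEY, which implies NOT NULL → not nullable.
- due_date: no NOT NULL constraint applies → nullable.
- grade: DEFAULT only fills an omitted column; an explicit NULL is still allowed → nullable.
- name: part of the PRIMARY KEY, which implies NOT NULL → not nullable.
- capacity: UNIQUE does not imply NOT NULL → nullable.
- weight: CHECK does not forbid NULL (a CHECK constraint passes when its expression is NULL) → nullable.
- term: declared NOT NULL → not nullable.

level, section, department_id, room, due_date, grade, capacity, weight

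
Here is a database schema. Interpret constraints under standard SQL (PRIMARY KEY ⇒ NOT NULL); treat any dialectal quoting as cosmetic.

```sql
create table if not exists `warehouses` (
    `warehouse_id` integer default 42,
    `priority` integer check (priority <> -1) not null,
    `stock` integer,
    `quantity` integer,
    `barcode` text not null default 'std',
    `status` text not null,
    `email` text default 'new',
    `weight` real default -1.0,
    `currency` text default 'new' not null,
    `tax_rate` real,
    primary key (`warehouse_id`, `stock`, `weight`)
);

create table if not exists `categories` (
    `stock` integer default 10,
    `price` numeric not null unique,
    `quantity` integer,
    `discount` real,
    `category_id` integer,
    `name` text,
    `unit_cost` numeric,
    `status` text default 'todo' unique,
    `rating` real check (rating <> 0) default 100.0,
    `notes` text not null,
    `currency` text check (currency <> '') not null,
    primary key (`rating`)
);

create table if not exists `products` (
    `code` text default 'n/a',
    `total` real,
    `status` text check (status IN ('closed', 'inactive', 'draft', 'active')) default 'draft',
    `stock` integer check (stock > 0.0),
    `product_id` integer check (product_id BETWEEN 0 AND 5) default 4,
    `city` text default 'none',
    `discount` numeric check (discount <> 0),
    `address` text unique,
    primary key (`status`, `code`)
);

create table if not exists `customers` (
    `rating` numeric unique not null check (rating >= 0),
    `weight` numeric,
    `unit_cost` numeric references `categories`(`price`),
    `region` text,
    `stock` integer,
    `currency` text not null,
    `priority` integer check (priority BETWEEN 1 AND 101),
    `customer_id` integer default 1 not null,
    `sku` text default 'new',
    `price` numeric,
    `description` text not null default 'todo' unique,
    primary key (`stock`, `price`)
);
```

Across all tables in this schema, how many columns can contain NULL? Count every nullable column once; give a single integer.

21

warehouses: 3 nullable (quantity, email, tax_rate — PK (warehouse_id, stock, weight) and explicit NOT NULL columns excluded).
categories: 7 nullable (stock, quantity, discount, category_id, name, unit_cost, status — PK (rating) and explicit NOT NULL columns excluded).
products: 6 nullable (total, stock, product_id, city, discount, address — PK (status, code) and explicit NOT NULL columns excluded).
customers: 5 nullable (weight, unit_cost, region, priority, sku — PK (stock, price) and explicit NOT NULL columns excluded).
Total: 3 + 7 + 6 + 5 = 21.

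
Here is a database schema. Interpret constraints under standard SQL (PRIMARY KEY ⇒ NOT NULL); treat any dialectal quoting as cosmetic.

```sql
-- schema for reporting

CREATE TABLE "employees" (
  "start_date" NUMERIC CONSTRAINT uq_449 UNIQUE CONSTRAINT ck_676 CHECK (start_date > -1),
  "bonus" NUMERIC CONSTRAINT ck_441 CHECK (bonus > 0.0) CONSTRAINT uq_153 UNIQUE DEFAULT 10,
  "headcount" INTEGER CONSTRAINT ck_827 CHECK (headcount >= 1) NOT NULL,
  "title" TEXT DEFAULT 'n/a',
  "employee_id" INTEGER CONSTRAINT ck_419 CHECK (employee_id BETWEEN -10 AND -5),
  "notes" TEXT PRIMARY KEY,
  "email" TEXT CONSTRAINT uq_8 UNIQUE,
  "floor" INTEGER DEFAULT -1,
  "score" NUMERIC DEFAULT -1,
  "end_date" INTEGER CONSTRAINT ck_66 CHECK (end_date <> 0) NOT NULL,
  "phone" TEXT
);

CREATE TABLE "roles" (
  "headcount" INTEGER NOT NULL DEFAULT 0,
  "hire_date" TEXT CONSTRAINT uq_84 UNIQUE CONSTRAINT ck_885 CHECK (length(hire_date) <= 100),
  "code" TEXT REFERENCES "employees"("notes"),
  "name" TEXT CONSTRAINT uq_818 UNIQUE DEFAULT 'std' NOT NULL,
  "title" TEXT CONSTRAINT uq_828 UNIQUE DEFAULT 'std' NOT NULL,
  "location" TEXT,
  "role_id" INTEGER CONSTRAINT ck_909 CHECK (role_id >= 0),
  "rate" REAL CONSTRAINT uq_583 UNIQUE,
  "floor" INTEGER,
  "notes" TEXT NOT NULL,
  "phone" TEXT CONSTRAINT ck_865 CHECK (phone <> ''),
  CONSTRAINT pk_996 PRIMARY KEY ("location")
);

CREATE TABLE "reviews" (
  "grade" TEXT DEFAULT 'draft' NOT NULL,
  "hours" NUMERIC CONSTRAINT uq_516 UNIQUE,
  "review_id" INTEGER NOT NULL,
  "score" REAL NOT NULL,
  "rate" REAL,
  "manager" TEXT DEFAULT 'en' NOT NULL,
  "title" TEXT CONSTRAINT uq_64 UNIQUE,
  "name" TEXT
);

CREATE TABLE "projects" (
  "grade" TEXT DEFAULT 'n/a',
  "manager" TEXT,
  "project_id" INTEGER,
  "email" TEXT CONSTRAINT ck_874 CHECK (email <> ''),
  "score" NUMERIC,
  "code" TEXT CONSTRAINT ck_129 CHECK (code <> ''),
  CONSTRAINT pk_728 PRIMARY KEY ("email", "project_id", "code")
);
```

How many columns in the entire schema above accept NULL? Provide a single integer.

21

employees: 8 nullable (start_date, bonus, title, employee_id, email, floor, score, phone — PK (notes) and explicit NOT NULL columns excluded).
roles: 6 nullable (hire_date, code, role_id, rate, floor, phone — PK (location) and explicit NOT NULL columns excluded).
reviews: 4 nullable (hours, rate, title, name — PK none and explicit NOT NULL columns excluded).
projects: 3 nullable (grade, manager, score — PK (email, project_id, code) and explicit NOT NULL columns excluded).
Total: 8 + 6 + 4 + 3 = 21.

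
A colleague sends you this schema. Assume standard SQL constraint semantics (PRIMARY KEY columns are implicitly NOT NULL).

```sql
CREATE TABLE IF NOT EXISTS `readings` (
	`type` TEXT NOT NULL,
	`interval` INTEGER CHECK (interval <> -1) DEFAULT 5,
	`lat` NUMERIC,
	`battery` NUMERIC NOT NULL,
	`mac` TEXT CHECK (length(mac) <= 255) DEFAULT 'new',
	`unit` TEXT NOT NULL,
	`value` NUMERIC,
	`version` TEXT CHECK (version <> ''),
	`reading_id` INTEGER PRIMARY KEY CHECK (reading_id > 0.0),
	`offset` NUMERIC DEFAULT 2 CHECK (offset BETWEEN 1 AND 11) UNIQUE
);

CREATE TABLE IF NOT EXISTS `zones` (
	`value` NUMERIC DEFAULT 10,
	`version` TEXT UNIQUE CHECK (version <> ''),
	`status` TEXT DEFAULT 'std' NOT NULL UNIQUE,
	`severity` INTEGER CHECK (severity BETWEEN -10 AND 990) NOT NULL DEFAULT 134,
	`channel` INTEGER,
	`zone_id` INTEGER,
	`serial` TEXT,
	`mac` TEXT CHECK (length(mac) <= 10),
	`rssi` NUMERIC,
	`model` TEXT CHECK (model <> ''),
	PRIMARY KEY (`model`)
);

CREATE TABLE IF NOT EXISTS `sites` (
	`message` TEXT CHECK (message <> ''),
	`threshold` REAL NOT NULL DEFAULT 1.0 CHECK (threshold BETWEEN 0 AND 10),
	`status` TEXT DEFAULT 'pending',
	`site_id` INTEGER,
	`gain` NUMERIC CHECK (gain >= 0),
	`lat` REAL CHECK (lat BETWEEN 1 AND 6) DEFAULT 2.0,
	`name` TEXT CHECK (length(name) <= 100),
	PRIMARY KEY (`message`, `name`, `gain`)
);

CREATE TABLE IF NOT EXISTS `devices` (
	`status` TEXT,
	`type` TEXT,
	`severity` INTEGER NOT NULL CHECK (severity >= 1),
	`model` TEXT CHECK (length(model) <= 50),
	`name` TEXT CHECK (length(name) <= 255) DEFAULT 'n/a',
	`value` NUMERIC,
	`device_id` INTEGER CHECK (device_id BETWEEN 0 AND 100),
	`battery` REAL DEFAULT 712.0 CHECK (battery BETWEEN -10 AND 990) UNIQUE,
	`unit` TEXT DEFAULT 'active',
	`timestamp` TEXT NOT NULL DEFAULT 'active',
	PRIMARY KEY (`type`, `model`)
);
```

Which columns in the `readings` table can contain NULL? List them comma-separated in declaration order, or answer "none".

- type: declared NOT NULL → not nullable.
- interval: CHECK does not forbid NULL (a CHECK constraint passes when its expression is NULL) → nullable.
- lat: no NOT NULL constraint applies → nullable.
- battery: declared NOT NULL → not nullable.
- mac: CHECK does not forbid NULL (a CHECK constraint passes when its expression is NULL) → nullable.
- unit: declared NOT NULL → not nullable.
- value: no NOT NULL constraint applies → nullable.
- version: CHECK does not forbid NULL (a CHECK constraint passes when its expression is NULL) → nullable.
- reading_id: part of the PRIMARY KEY, which implies NOT NULL → not nullable.
- offset: CHECK does not forbid NULL (a CHECK constraint passes when its expression is NULL) → nullable.

interval, lat, mac, value, version, offset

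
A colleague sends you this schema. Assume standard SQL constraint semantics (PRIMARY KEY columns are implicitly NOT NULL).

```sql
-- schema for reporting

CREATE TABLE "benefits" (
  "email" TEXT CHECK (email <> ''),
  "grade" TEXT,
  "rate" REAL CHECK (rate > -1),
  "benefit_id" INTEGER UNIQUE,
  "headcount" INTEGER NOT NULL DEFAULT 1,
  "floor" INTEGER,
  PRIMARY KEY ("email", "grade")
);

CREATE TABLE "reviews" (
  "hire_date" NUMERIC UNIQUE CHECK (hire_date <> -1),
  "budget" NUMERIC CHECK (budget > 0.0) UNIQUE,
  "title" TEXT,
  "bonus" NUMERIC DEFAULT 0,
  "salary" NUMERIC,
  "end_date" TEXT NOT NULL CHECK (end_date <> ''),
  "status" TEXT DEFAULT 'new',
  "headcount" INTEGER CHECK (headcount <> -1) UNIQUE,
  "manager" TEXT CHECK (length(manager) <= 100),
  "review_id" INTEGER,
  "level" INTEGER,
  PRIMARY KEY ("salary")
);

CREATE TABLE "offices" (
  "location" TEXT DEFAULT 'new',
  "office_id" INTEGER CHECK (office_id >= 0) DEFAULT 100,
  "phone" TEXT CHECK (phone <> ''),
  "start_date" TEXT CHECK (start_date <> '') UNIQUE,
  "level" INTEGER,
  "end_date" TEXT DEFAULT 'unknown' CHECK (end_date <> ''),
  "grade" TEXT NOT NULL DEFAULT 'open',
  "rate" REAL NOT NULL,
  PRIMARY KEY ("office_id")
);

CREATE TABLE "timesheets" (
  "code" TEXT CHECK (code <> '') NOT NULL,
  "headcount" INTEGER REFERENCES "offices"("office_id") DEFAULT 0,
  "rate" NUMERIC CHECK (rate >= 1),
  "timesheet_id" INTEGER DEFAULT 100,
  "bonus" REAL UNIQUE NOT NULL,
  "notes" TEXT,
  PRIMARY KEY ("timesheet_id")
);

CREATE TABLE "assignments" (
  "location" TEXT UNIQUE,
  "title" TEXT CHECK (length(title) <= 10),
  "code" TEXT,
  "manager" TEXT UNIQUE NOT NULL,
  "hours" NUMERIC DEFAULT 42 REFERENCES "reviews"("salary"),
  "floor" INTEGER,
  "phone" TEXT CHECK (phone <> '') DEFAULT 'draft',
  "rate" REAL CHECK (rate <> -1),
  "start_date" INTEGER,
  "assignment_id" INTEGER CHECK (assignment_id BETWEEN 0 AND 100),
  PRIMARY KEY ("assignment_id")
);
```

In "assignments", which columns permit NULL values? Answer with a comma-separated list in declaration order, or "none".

- location: UNIQUE does not imply NOT NULL → nullable.
- title: CHECK does not forbid NULL (a CHECK constraint passes when its expression is NULL) → nullable.
- code: no NOT NULL constraint applies → nullable.
- manager: declared NOT NULL → not nullable.
- hours: a foreign key column may be NULL unless separately constrained → nullable.
- floor: no NOT NULL constraint applies → nullable.
- phone: CHECK does not forbid NULL (a CHECK constraint passes when its expression is NULL) → nullable.
- rate: CHECK does not forbid NULL (a CHECK constraint passes when its expression is NULL) → nullable.
- start_date: no NOT NULL constraint applies → nullable.
- assignment_id: part of the PRIMARY KEY, which implies NOT NULL → not nullable.

location, title, code, hours, floor, phone, rate, start_date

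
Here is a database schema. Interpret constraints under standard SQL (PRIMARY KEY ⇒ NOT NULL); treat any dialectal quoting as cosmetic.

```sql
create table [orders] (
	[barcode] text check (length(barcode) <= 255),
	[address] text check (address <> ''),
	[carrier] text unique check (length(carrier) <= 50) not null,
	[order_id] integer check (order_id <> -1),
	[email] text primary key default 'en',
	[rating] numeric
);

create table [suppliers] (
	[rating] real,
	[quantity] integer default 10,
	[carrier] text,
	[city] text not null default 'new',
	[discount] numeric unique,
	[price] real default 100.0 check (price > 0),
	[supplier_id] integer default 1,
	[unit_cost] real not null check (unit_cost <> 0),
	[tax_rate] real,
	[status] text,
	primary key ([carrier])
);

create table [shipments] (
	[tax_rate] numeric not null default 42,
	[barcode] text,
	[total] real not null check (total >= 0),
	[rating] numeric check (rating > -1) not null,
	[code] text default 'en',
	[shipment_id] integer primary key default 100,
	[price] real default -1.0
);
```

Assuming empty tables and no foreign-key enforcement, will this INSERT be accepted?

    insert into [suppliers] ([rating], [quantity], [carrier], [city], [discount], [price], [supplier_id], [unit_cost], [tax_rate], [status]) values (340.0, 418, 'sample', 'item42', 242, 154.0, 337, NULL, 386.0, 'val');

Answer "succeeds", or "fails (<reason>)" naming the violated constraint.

fails (NOT NULL on unit_cost)

unit_cost is explicitly set to NULL, but unit_cost is declared NOT NULL.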